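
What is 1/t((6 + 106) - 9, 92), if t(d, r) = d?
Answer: 1/103 ≈ 0.0097087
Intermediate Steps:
1/t((6 + 106) - 9, 92) = 1/((6 + 106) - 9) = 1/(112 - 9) = 1/103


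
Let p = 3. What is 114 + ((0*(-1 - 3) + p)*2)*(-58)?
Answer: -234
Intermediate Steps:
114 + ((0*(-1 - 3) + p)*2)*(-58) = 114 + ((0*(-1 - 3) + 3)*2)*(-58) = 114 + ((0*(-4) + 3)*2)*(-58) = 114 + ((0 + 3)*2)*(-58) = 114 + (3*2)*(-58) = 114 + 6*(-58) = 114 - 348 = -234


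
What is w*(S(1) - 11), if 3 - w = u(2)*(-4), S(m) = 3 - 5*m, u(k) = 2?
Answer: -143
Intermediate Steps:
w = 11 (w = 3 - 2*(-4) = 3 - 1*(-8) = 3 + 8 = 11)
w*(S(1) - 11) = 11*((3 - 5*1) - 11) = 11*((3 - 5) - 11) = 11*(-2 - 11) = 11*(-13) = -143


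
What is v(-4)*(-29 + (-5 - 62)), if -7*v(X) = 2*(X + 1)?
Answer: -576/7 ≈ -82.286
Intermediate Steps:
v(X) = -2/7 - 2*X/7 (v(X) = -2*(X + 1)/7 = -2*(1 + X)/7 = -(2 + 2*X)/7 = -2/7 - 2*X/7)
v(-4)*(-29 + (-5 - 62)) = (-2/7 - 2/7*(-4))*(-29 + (-5 - 62)) = (-2/7 + 8/7)*(-29 - 67) = (6/7)*(-96) = -576/7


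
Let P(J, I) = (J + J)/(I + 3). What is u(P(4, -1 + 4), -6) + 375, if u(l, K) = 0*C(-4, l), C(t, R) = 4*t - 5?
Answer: 375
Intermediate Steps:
P(J, I) = 2*J/(3 + I) (P(J, I) = (2*J)/(3 + I) = 2*J/(3 + I))
C(t, R) = -5 + 4*t
u(l, K) = 0 (u(l, K) = 0*(-5 + 4*(-4)) = 0*(-5 - 16) = 0*(-21) = 0)
u(P(4, -1 + 4), -6) + 375 = 0 + 375 = 375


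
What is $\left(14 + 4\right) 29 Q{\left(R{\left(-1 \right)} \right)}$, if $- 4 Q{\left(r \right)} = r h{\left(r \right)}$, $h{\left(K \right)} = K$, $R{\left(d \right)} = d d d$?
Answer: $- \frac{261}{2} \approx -130.5$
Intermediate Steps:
$R{\left(d \right)} = d^{3}$ ($R{\left(d \right)} = d^{2} d = d^{3}$)
$Q{\left(r \right)} = - \frac{r^{2}}{4}$ ($Q{\left(r \right)} = - \frac{r r}{4} = - \frac{r^{2}}{4}$)
$\left(14 + 4\right) 29 Q{\left(R{\left(-1 \right)} \right)} = \left(14 + 4\right) 29 \left(- \frac{\left(\left(-1\right)^{3}\right)^{2}}{4}\right) = 18 \cdot 29 \left(- \frac{\left(-1\right)^{2}}{4}\right) = 522 \left(\left(- \frac{1}{4}\right) 1\right) = 522 \left(- \frac{1}{4}\right) = - \frac{261}{2}$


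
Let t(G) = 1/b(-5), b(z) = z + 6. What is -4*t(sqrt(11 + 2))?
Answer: -4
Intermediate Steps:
b(z) = 6 + z
t(G) = 1 (t(G) = 1/(6 - 5) = 1/1 = 1)
-4*t(sqrt(11 + 2)) = -4*1 = -4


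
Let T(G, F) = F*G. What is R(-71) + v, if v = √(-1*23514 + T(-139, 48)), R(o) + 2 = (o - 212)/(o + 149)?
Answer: -439/78 + 3*I*√3354 ≈ -5.6282 + 173.74*I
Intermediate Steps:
R(o) = -2 + (-212 + o)/(149 + o) (R(o) = -2 + (o - 212)/(o + 149) = -2 + (-212 + o)/(149 + o))
v = 3*I*√3354 (v = √(-1*23514 + 48*(-139)) = √(-23514 - 6672) = √(-30186) = 3*I*√3354 ≈ 173.74*I)
R(-71) + v = (-510 - 1*(-71))/(149 - 71) + 3*I*√3354 = (-510 + 71)/78 + 3*I*√3354 = (1/78)*(-439) + 3*I*√3354 = -439/78 + 3*I*√3354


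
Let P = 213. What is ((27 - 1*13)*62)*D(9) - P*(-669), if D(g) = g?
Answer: 150309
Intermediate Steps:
((27 - 1*13)*62)*D(9) - P*(-669) = ((27 - 1*13)*62)*9 - 213*(-669) = ((27 - 13)*62)*9 - 1*(-142497) = (14*62)*9 + 142497 = 868*9 + 142497 = 7812 + 142497 = 150309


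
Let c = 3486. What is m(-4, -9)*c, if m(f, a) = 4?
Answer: 13944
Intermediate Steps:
m(-4, -9)*c = 4*3486 = 13944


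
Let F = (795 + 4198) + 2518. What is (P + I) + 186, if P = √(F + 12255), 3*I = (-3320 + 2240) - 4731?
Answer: -1751 + √19766 ≈ -1610.4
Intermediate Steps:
I = -1937 (I = ((-3320 + 2240) - 4731)/3 = (-1080 - 4731)/3 = (⅓)*(-5811) = -1937)
F = 7511 (F = 4993 + 2518 = 7511)
P = √19766 (P = √(7511 + 12255) = √19766 ≈ 140.59)
(P + I) + 186 = (√19766 - 1937) + 186 = (-1937 + √19766) + 186 = -1751 + √19766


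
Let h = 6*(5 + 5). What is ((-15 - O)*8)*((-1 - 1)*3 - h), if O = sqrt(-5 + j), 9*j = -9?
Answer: 7920 + 528*I*sqrt(6) ≈ 7920.0 + 1293.3*I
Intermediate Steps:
j = -1 (j = (1/9)*(-9) = -1)
O = I*sqrt(6) (O = sqrt(-5 - 1) = sqrt(-6) = I*sqrt(6) ≈ 2.4495*I)
h = 60 (h = 6*10 = 60)
((-15 - O)*8)*((-1 - 1)*3 - h) = ((-15 - I*sqrt(6))*8)*((-1 - 1)*3 - 1*60) = ((-15 - I*sqrt(6))*8)*(-2*3 - 60) = (-120 - 8*I*sqrt(6))*(-6 - 60) = (-120 - 8*I*sqrt(6))*(-66) = 7920 + 528*I*sqrt(6)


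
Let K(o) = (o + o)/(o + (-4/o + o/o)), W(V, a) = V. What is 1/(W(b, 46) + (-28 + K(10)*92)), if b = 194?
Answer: 53/17998 ≈ 0.0029448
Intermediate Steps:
K(o) = 2*o/(1 + o - 4/o) (K(o) = (2*o)/(o + (-4/o + 1)) = (2*o)/(o + (1 - 4/o)) = (2*o)/(1 + o - 4/o) = 2*o/(1 + o - 4/o))
1/(W(b, 46) + (-28 + K(10)*92)) = 1/(194 + (-28 + (2*10²/(-4 + 10 + 10²))*92)) = 1/(194 + (-28 + (2*100/(-4 + 10 + 100))*92)) = 1/(194 + (-28 + (2*100/106)*92)) = 1/(194 + (-28 + (2*100*(1/106))*92)) = 1/(194 + (-28 + (100/53)*92)) = 1/(194 + (-28 + 9200/53)) = 1/(194 + 7716/53) = 1/(17998/53) = 53/17998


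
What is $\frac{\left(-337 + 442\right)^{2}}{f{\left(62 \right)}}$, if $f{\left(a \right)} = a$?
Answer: $\frac{11025}{62} \approx 177.82$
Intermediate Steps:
$\frac{\left(-337 + 442\right)^{2}}{f{\left(62 \right)}} = \frac{\left(-337 + 442\right)^{2}}{62} = 105^{2} \cdot \frac{1}{62} = 11025 \cdot \frac{1}{62} = \frac{11025}{62}$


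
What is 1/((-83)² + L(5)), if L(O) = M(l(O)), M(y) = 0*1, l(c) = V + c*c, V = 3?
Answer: 1/6889 ≈ 0.00014516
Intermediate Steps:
l(c) = 3 + c² (l(c) = 3 + c*c = 3 + c²)
M(y) = 0
L(O) = 0
1/((-83)² + L(5)) = 1/((-83)² + 0) = 1/(6889 + 0) = 1/6889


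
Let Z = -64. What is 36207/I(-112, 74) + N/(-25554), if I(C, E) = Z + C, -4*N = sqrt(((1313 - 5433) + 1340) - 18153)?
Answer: -36207/176 + 11*I*sqrt(173)/102216 ≈ -205.72 + 0.0014155*I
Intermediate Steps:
N = -11*I*sqrt(173)/4 (N = -sqrt(((1313 - 5433) + 1340) - 18153)/4 = -sqrt((-4120 + 1340) - 18153)/4 = -sqrt(-2780 - 18153)/4 = -11*I*sqrt(173)/4 ≈ -36.171*I)
I(C, E) = -64 + C
36207/I(-112, 74) + N/(-25554) = 36207/(-64 - 112) - 11*I*sqrt(173)/4/(-25554) = 36207/(-176) - 11*I*sqrt(173)/4*(-1/25554) = 36207*(-1/176) + 11*I*sqrt(173)/102216 = -36207/176 + 11*I*sqrt(173)/102216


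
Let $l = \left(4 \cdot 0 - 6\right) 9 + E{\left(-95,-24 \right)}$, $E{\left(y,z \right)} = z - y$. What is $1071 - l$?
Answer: $1054$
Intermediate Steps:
$l = 17$ ($l = \left(4 \cdot 0 - 6\right) 9 - -71 = \left(0 - 6\right) 9 + \left(-24 + 95\right) = \left(-6\right) 9 + 71 = -54 + 71 = 17$)
$1071 - l = 1071 - 17 = 1054$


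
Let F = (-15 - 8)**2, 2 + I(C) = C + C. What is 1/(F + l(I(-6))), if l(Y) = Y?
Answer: 1/515 ≈ 0.0019417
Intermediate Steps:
I(C) = -2 + 2*C (I(C) = -2 + (C + C) = -2 + 2*C)
F = 529 (F = (-23)**2 = 529)
1/(F + l(I(-6))) = 1/(529 + (-2 + 2*(-6))) = 1/(529 + (-2 - 12)) = 1/(529 - 14) = 1/515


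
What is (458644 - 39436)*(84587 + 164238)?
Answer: 104309430600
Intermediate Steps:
(458644 - 39436)*(84587 + 164238) = 419208*248825 = 104309430600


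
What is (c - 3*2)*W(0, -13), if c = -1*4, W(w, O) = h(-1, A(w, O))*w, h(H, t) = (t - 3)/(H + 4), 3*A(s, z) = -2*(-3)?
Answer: 0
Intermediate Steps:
A(s, z) = 2 (A(s, z) = (-2*(-3))/3 = (⅓)*6 = 2)
h(H, t) = (-3 + t)/(4 + H)
W(w, O) = -w/3 (W(w, O) = ((-3 + 2)/(4 - 1))*w = (-1/3)*w = ((⅓)*(-1))*w = -w/3)
c = -4
(c - 3*2)*W(0, -13) = (-4 - 3*2)*(-⅓*0) = (-4 - 6)*0 = -10*0 = 0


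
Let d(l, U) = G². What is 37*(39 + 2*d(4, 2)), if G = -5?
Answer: 3293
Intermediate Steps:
d(l, U) = 25 (d(l, U) = (-5)² = 25)
37*(39 + 2*d(4, 2)) = 37*(39 + 2*25) = 37*(39 + 50) = 37*89 = 3293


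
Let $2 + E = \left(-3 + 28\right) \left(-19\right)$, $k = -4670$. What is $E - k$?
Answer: $4193$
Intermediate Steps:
$E = -477$ ($E = -2 + \left(-3 + 28\right) \left(-19\right) = -2 + 25 \left(-19\right) = -2 - 475 = -477$)
$E - k = -477 - -4670 = -477 + 4670 = 4193$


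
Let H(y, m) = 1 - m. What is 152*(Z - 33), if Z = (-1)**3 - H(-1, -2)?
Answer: -5624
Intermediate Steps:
Z = -4 (Z = (-1)**3 - (1 - 1*(-2)) = -1 - (1 + 2) = -1 - 1*3 = -1 - 3 = -4)
152*(Z - 33) = 152*(-4 - 33) = 152*(-37) = -5624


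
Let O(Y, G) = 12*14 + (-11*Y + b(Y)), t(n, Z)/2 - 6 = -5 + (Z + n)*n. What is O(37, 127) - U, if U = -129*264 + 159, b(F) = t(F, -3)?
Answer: 36176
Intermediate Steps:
t(n, Z) = 2 + 2*n*(Z + n) (t(n, Z) = 12 + 2*(-5 + (Z + n)*n) = 12 + 2*(-5 + n*(Z + n)) = 12 + (-10 + 2*n*(Z + n)) = 2 + 2*n*(Z + n))
b(F) = 2 - 6*F + 2*F**2 (b(F) = 2 + 2*F**2 + 2*(-3)*F = 2 + 2*F**2 - 6*F = 2 - 6*F + 2*F**2)
O(Y, G) = 170 - 17*Y + 2*Y**2 (O(Y, G) = 12*14 + (-11*Y + (2 - 6*Y + 2*Y**2)) = 168 + (2 - 17*Y + 2*Y**2) = 170 - 17*Y + 2*Y**2)
U = -33897 (U = -34056 + 159 = -33897)
O(37, 127) - U = (170 - 17*37 + 2*37**2) - 1*(-33897) = (170 - 629 + 2*1369) + 33897 = (170 - 629 + 2738) + 33897 = 2279 + 33897 = 36176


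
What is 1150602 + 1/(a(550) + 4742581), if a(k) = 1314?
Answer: 5458335074791/4743895 ≈ 1.1506e+6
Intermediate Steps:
1150602 + 1/(a(550) + 4742581) = 1150602 + 1/(1314 + 4742581) = 1150602 + 1/4743895 = 5458335074791/4743895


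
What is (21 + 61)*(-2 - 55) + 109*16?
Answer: -2930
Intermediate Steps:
(21 + 61)*(-2 - 55) + 109*16 = 82*(-57) + 1744 = -4674 + 1744 = -2930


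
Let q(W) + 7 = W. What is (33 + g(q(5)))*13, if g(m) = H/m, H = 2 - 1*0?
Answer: 416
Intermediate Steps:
q(W) = -7 + W
H = 2 (H = 2 + 0 = 2)
g(m) = 2/m
(33 + g(q(5)))*13 = (33 + 2/(-7 + 5))*13 = (33 + 2/(-2))*13 = (33 + 2*(-½))*13 = (33 - 1)*13 = 32*13 = 416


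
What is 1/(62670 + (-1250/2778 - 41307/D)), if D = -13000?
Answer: 18057000/1131681440423 ≈ 1.5956e-5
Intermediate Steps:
1/(62670 + (-1250/2778 - 41307/D)) = 1/(62670 + (-1250/2778 - 41307/(-13000))) = 1/(62670 + (-1250*1/2778 - 41307*(-1/13000))) = 1/(62670 + (-625/1389 + 41307/13000)) = 1/(62670 + 49250423/18057000) = 1/(1131681440423/18057000) = 18057000/1131681440423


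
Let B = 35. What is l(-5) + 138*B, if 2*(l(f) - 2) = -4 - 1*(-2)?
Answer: 4831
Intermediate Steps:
l(f) = 1 (l(f) = 2 + (-4 - 1*(-2))/2 = 2 + (-4 + 2)/2 = 2 + (½)*(-2) = 2 - 1 = 1)
l(-5) + 138*B = 1 + 138*35 = 1 + 4830 = 4831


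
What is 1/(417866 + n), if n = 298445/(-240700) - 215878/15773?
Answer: 759312220/317279426281003 ≈ 2.3932e-6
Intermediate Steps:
n = -11333841517/759312220 (n = 298445*(-1/240700) - 215878*1/15773 = -59689/48140 - 215878/15773 = -11333841517/759312220 ≈ -14.926)
1/(417866 + n) = 1/(417866 - 11333841517/759312220) = 1/(317279426281003/759312220) = 759312220/317279426281003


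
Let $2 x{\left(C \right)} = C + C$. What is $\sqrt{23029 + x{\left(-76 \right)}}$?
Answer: $\sqrt{22953} \approx 151.5$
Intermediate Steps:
$x{\left(C \right)} = C$ ($x{\left(C \right)} = \frac{C + C}{2} = \frac{2 C}{2} = C$)
$\sqrt{23029 + x{\left(-76 \right)}} = \sqrt{23029 - 76} = \sqrt{22953}$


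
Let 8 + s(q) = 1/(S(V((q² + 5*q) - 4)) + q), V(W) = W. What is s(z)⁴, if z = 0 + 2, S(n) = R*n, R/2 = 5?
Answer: 441194850625/108243216 ≈ 4076.0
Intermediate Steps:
R = 10 (R = 2*5 = 10)
S(n) = 10*n
z = 2
s(q) = -8 + 1/(-40 + 10*q² + 51*q) (s(q) = -8 + 1/(10*((q² + 5*q) - 4) + q) = -8 + 1/(10*(-4 + q² + 5*q) + q) = -8 + 1/((-40 + 10*q² + 50*q) + q) = -8 + 1/(-40 + 10*q² + 51*q))
s(z)⁴ = ((321 - 408*2 - 80*2²)/(-40 + 10*2² + 51*2))⁴ = ((321 - 816 - 80*4)/(-40 + 10*4 + 102))⁴ = ((321 - 816 - 320)/(-40 + 40 + 102))⁴ = (-815/102)⁴ = 441194850625/108243216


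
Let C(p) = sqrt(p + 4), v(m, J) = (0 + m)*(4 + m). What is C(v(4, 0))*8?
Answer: 48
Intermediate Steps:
v(m, J) = m*(4 + m)
C(p) = sqrt(4 + p)
C(v(4, 0))*8 = sqrt(4 + 4*(4 + 4))*8 = sqrt(4 + 4*8)*8 = sqrt(4 + 32)*8 = sqrt(36)*8 = 6*8 = 48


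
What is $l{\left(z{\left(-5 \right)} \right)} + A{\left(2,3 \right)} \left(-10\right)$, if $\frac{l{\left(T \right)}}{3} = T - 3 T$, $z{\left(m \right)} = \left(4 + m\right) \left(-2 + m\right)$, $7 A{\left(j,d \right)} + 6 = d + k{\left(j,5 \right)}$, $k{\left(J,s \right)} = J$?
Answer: $- \frac{284}{7} \approx -40.571$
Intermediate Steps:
$A{\left(j,d \right)} = - \frac{6}{7} + \frac{d}{7} + \frac{j}{7}$ ($A{\left(j,d \right)} = - \frac{6}{7} + \frac{d + j}{7} = - \frac{6}{7} + \left(\frac{d}{7} + \frac{j}{7}\right) = - \frac{6}{7} + \frac{d}{7} + \frac{j}{7}$)
$z{\left(m \right)} = \left(-2 + m\right) \left(4 + m\right)$
$l{\left(T \right)} = - 6 T$ ($l{\left(T \right)} = 3 \left(T - 3 T\right) = 3 \left(- 2 T\right) = - 6 T$)
$l{\left(z{\left(-5 \right)} \right)} + A{\left(2,3 \right)} \left(-10\right) = - 6 \left(-8 + \left(-5\right)^{2} + 2 \left(-5\right)\right) + \left(- \frac{6}{7} + \frac{1}{7} \cdot 3 + \frac{1}{7} \cdot 2\right) \left(-10\right) = - 6 \left(-8 + 25 - 10\right) + \left(- \frac{6}{7} + \frac{3}{7} + \frac{2}{7}\right) \left(-10\right) = \left(-6\right) 7 - - \frac{10}{7} = -42 + \frac{10}{7} = - \frac{284}{7}$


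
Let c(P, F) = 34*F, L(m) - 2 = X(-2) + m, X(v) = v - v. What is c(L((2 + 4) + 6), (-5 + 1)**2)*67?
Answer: 36448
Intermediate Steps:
X(v) = 0
L(m) = 2 + m (L(m) = 2 + (0 + m) = 2 + m)
c(L((2 + 4) + 6), (-5 + 1)**2)*67 = (34*(-5 + 1)**2)*67 = (34*(-4)**2)*67 = (34*16)*67 = 544*67 = 36448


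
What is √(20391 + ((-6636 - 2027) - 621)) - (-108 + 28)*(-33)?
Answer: -2640 + √11107 ≈ -2534.6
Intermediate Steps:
√(20391 + ((-6636 - 2027) - 621)) - (-108 + 28)*(-33) = √(20391 + (-8663 - 621)) - (-80)*(-33) = √(20391 - 9284) - 1*2640 = √11107 - 2640 = -2640 + √11107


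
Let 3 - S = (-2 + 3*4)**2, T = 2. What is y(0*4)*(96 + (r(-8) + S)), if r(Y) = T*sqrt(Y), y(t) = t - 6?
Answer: 6 - 24*I*sqrt(2) ≈ 6.0 - 33.941*I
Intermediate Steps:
y(t) = -6 + t
S = -97 (S = 3 - (-2 + 3*4)**2 = 3 - (-2 + 12)**2 = 3 - 1*10**2 = 3 - 1*100 = 3 - 100 = -97)
r(Y) = 2*sqrt(Y)
y(0*4)*(96 + (r(-8) + S)) = (-6 + 0*4)*(96 + (2*sqrt(-8) - 97)) = (-6 + 0)*(96 + (2*(2*I*sqrt(2)) - 97)) = -6*(96 + (4*I*sqrt(2) - 97)) = -6*(96 + (-97 + 4*I*sqrt(2))) = -6*(-1 + 4*I*sqrt(2)) = 6 - 24*I*sqrt(2)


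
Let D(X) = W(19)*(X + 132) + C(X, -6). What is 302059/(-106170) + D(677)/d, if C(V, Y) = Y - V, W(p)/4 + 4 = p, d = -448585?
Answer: -28116022841/9525253890 ≈ -2.9517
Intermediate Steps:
W(p) = -16 + 4*p
D(X) = 7914 + 59*X (D(X) = (-16 + 4*19)*(X + 132) + (-6 - X) = (-16 + 76)*(132 + X) + (-6 - X) = 60*(132 + X) + (-6 - X) = (7920 + 60*X) + (-6 - X) = 7914 + 59*X)
302059/(-106170) + D(677)/d = 302059/(-106170) + (7914 + 59*677)/(-448585) = 302059*(-1/106170) + (7914 + 39943)*(-1/448585) = -302059/106170 + 47857*(-1/448585) = -302059/106170 - 47857/448585 = -28116022841/9525253890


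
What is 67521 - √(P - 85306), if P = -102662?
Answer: 67521 - 8*I*√2937 ≈ 67521.0 - 433.55*I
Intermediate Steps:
67521 - √(P - 85306) = 67521 - √(-102662 - 85306) = 67521 - √(-187968) = 67521 - 8*I*√2937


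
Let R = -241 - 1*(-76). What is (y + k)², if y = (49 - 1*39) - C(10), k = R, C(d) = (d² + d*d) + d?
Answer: 133225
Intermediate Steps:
C(d) = d + 2*d² (C(d) = (d² + d²) + d = 2*d² + d = d + 2*d²)
R = -165 (R = -241 + 76 = -165)
k = -165
y = -200 (y = (49 - 1*39) - 10*(1 + 2*10) = (49 - 39) - 10*(1 + 20) = 10 - 10*21 = 10 - 1*210 = 10 - 210 = -200)
(y + k)² = (-200 - 165)² = (-365)² = 133225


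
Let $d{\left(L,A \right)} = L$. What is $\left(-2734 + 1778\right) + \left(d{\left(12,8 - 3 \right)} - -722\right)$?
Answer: $-222$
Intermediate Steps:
$\left(-2734 + 1778\right) + \left(d{\left(12,8 - 3 \right)} - -722\right) = \left(-2734 + 1778\right) + \left(12 - -722\right) = -956 + \left(12 + 722\right) = -956 + 734 = -222$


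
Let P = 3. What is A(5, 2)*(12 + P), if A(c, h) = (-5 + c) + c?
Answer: 75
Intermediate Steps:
A(c, h) = -5 + 2*c
A(5, 2)*(12 + P) = (-5 + 2*5)*(12 + 3) = (-5 + 10)*15 = 5*15 = 75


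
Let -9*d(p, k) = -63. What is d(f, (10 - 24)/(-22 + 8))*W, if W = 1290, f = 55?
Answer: 9030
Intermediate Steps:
d(p, k) = 7 (d(p, k) = -⅑*(-63) = 7)
d(f, (10 - 24)/(-22 + 8))*W = 7*1290 = 9030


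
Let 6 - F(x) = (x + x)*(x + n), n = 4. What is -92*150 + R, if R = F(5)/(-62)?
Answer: -427758/31 ≈ -13799.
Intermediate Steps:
F(x) = 6 - 2*x*(4 + x) (F(x) = 6 - (x + x)*(x + 4) = 6 - 2*x*(4 + x))
R = 42/31 (R = (6 - 8*5 - 2*5²)/(-62) = (6 - 40 - 2*25)*(-1/62) = (6 - 40 - 50)*(-1/62) = -84*(-1/62) = 42/31 ≈ 1.3548)
-92*150 + R = -92*150 + 42/31 = -13800 + 42/31 = -427758/31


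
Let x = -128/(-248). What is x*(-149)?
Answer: -2384/31 ≈ -76.903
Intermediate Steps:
x = 16/31 (x = -128*(-1/248) = 16/31 ≈ 0.51613)
x*(-149) = (16/31)*(-149) = -2384/31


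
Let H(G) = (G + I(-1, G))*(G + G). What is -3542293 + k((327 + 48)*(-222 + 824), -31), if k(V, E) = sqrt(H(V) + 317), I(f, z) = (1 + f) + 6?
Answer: -3542293 + sqrt(101928834317) ≈ -3.2230e+6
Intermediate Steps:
I(f, z) = 7 + f
H(G) = 2*G*(6 + G) (H(G) = (G + (7 - 1))*(G + G) = (G + 6)*(2*G) = (6 + G)*(2*G) = 2*G*(6 + G))
k(V, E) = sqrt(317 + 2*V*(6 + V)) (k(V, E) = sqrt(2*V*(6 + V) + 317) = sqrt(317 + 2*V*(6 + V)))
-3542293 + k((327 + 48)*(-222 + 824), -31) = -3542293 + sqrt(317 + 2*((327 + 48)*(-222 + 824))*(6 + (327 + 48)*(-222 + 824))) = -3542293 + sqrt(317 + 2*(375*602)*(6 + 375*602)) = -3542293 + sqrt(317 + 2*225750*(6 + 225750)) = -3542293 + sqrt(317 + 2*225750*225756) = -3542293 + sqrt(317 + 101928834000) = -3542293 + sqrt(101928834317)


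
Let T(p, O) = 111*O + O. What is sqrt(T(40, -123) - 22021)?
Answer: I*sqrt(35797) ≈ 189.2*I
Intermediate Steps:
T(p, O) = 112*O
sqrt(T(40, -123) - 22021) = sqrt(112*(-123) - 22021) = sqrt(-13776 - 22021) = sqrt(-35797) = I*sqrt(35797)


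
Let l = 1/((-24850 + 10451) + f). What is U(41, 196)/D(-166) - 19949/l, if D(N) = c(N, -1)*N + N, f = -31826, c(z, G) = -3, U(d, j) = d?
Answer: 306151318341/332 ≈ 9.2214e+8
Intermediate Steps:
D(N) = -2*N (D(N) = -3*N + N = -2*N)
l = -1/46225 (l = 1/((-24850 + 10451) - 31826) = 1/(-14399 - 31826) = 1/(-46225) = -1/46225 ≈ -2.1633e-5)
U(41, 196)/D(-166) - 19949/l = 41/((-2*(-166))) - 19949/(-1/46225) = 41/332 - 19949*(-46225) = 41*(1/332) + 922142525 = 41/332 + 922142525 = 306151318341/332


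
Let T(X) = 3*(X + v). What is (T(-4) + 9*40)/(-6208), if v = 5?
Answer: -363/6208 ≈ -0.058473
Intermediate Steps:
T(X) = 15 + 3*X (T(X) = 3*(X + 5) = 3*(5 + X) = 15 + 3*X)
(T(-4) + 9*40)/(-6208) = ((15 + 3*(-4)) + 9*40)/(-6208) = ((15 - 12) + 360)*(-1/6208) = (3 + 360)*(-1/6208) = 363*(-1/6208) = -363/6208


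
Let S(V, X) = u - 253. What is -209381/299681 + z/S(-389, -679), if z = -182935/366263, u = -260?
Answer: -39286385129404/56307937858839 ≈ -0.69771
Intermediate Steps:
S(V, X) = -513 (S(V, X) = -260 - 253 = -513)
z = -182935/366263 (z = -182935*1/366263 = -182935/366263 ≈ -0.49946)
-209381/299681 + z/S(-389, -679) = -209381/299681 - 182935/366263/(-513) = -209381*1/299681 - 182935/366263*(-1/513) = -209381/299681 + 182935/187892919 = -39286385129404/56307937858839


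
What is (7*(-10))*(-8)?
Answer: 560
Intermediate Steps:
(7*(-10))*(-8) = -70*(-8) = 560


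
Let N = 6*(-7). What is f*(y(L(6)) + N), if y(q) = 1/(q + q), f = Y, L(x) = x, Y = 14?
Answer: -3521/6 ≈ -586.83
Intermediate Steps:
f = 14
N = -42
y(q) = 1/(2*q)
f*(y(L(6)) + N) = 14*((1/2)/6 - 42) = 14*((1/2)*(1/6) - 42) = 14*(1/12 - 42) = 14*(-503/12) = -3521/6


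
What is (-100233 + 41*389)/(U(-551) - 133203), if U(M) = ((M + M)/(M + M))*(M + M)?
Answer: 84284/134305 ≈ 0.62756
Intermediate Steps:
U(M) = 2*M (U(M) = ((2*M)/((2*M)))*(2*M) = ((2*M)*(1/(2*M)))*(2*M) = 1*(2*M) = 2*M)
(-100233 + 41*389)/(U(-551) - 133203) = (-100233 + 41*389)/(2*(-551) - 133203) = (-100233 + 15949)/(-1102 - 133203) = -84284/(-134305) = -84284*(-1/134305) = 84284/134305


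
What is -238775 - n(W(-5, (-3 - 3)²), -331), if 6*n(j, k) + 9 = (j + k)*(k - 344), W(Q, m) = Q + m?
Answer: -545047/2 ≈ -2.7252e+5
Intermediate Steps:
n(j, k) = -3/2 + (-344 + k)*(j + k)/6 (n(j, k) = -3/2 + ((j + k)*(k - 344))/6 = -3/2 + ((j + k)*(-344 + k))/6 = -3/2 + ((-344 + k)*(j + k))/6 = -3/2 + (-344 + k)*(j + k)/6)
-238775 - n(W(-5, (-3 - 3)²), -331) = -238775 - (-3/2 - 172*(-5 + (-3 - 3)²)/3 - 172/3*(-331) + (⅙)*(-331)² + (⅙)*(-5 + (-3 - 3)²)*(-331)) = -238775 - (-3/2 - 172*(-5 + (-6)²)/3 + 56932/3 + (⅙)*109561 + (⅙)*(-5 + (-6)²)*(-331)) = -238775 - (-3/2 - 172*(-5 + 36)/3 + 56932/3 + 109561/6 + (⅙)*(-5 + 36)*(-331)) = -238775 - (-3/2 - 172/3*31 + 56932/3 + 109561/6 + (⅙)*31*(-331)) = -238775 - (-3/2 - 5332/3 + 56932/3 + 109561/6 - 10261/6) = -238775 - 1*67497/2 = -238775 - 67497/2 = -545047/2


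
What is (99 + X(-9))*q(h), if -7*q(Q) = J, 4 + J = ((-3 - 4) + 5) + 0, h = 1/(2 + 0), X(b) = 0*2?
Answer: 594/7 ≈ 84.857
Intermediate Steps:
X(b) = 0
h = 1/2 ≈ 0.50000
J = -6 (J = -4 + (((-3 - 4) + 5) + 0) = -4 + ((-7 + 5) + 0) = -4 + (-2 + 0) = -4 - 2 = -6)
q(Q) = 6/7 (q(Q) = -1/7*(-6) = 6/7)
(99 + X(-9))*q(h) = (99 + 0)*(6/7) = 99*(6/7) = 594/7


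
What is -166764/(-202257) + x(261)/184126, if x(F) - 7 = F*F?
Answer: 7414158860/6206795397 ≈ 1.1945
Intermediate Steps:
x(F) = 7 + F**2 (x(F) = 7 + F*F = 7 + F**2)
-166764/(-202257) + x(261)/184126 = -166764/(-202257) + (7 + 261**2)/184126 = -166764*(-1/202257) + (7 + 68121)*(1/184126) = 55588/67419 + 68128*(1/184126) = 55588/67419 + 34064/92063 = 7414158860/6206795397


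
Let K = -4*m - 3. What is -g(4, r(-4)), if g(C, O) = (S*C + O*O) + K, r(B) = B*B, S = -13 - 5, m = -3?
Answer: -193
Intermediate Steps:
S = -18
K = 9 (K = -4*(-3) - 3 = 12 - 3 = 9)
r(B) = B²
g(C, O) = 9 + O² - 18*C (g(C, O) = (-18*C + O*O) + 9 = (-18*C + O²) + 9 = (O² - 18*C) + 9 = 9 + O² - 18*C)
-g(4, r(-4)) = -(9 + ((-4)²)² - 18*4) = -(9 + 16² - 72) = -(9 + 256 - 72) = -1*193 = -193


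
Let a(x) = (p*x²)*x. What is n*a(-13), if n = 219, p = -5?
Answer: 2405715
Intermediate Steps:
a(x) = -5*x³ (a(x) = (-5*x²)*x = -5*x³)
n*a(-13) = 219*(-5*(-13)³) = 219*(-5*(-2197)) = 219*10985 = 2405715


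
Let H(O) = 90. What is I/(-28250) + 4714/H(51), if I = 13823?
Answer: 13192643/254250 ≈ 51.888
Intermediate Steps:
I/(-28250) + 4714/H(51) = 13823/(-28250) + 4714/90 = 13823*(-1/28250) + 4714*(1/90) = -13823/28250 + 2357/45 = 13192643/254250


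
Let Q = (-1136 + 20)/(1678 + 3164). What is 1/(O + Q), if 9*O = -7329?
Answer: -807/657353 ≈ -0.0012277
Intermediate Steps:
O = -2443/3 (O = (⅑)*(-7329) = -2443/3 ≈ -814.33)
Q = -62/269 (Q = -1116/4842 = -1116*1/4842 = -62/269 ≈ -0.23048)
1/(O + Q) = 1/(-2443/3 - 62/269) = 1/(-657353/807) = -807/657353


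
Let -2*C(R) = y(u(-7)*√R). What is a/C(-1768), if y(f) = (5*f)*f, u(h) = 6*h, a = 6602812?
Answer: 1650703/1949220 ≈ 0.84685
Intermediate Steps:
y(f) = 5*f²
C(R) = -4410*R (C(R) = -5*((6*(-7))*√R)²/2 = -5*(-42*√R)²/2 = -5*1764*R/2 = -4410*R)
a/C(-1768) = 6602812/((-4410*(-1768))) = 6602812/7796880 = 6602812*(1/7796880) = 1650703/1949220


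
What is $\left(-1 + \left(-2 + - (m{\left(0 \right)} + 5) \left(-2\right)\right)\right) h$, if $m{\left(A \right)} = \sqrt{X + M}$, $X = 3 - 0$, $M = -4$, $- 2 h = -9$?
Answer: $\frac{63}{2} + 9 i \approx 31.5 + 9.0 i$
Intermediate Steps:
$h = \frac{9}{2}$ ($h = \left(- \frac{1}{2}\right) \left(-9\right) = \frac{9}{2} \approx 4.5$)
$X = 3$ ($X = 3 + 0 = 3$)
$m{\left(A \right)} = i$ ($m{\left(A \right)} = \sqrt{3 - 4} = \sqrt{-1} = i$)
$\left(-1 + \left(-2 + - (m{\left(0 \right)} + 5) \left(-2\right)\right)\right) h = \left(-1 - \left(2 - - (i + 5) \left(-2\right)\right)\right) \frac{9}{2} = \left(-1 - \left(2 - - (5 + i) \left(-2\right)\right)\right) \frac{9}{2} = \left(-1 - \left(2 - \left(-5 - i\right) \left(-2\right)\right)\right) \frac{9}{2} = \left(-1 + \left(-2 + \left(10 + 2 i\right)\right)\right) \frac{9}{2} = \left(-1 + \left(8 + 2 i\right)\right) \frac{9}{2} = \left(7 + 2 i\right) \frac{9}{2} = \frac{63}{2} + 9 i$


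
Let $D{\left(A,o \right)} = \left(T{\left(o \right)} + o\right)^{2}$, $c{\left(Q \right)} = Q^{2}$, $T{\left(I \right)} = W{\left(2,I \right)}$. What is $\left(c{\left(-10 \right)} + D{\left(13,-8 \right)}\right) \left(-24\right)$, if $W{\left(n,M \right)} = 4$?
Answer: $-2784$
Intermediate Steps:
$T{\left(I \right)} = 4$
$D{\left(A,o \right)} = \left(4 + o\right)^{2}$
$\left(c{\left(-10 \right)} + D{\left(13,-8 \right)}\right) \left(-24\right) = \left(\left(-10\right)^{2} + \left(4 - 8\right)^{2}\right) \left(-24\right) = \left(100 + \left(-4\right)^{2}\right) \left(-24\right) = \left(100 + 16\right) \left(-24\right) = 116 \left(-24\right) = -2784$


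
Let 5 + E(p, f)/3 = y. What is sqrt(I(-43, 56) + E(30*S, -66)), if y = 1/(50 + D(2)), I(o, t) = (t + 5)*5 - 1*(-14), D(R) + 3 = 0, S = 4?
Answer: sqrt(671677)/47 ≈ 17.437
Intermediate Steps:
D(R) = -3 (D(R) = -3 + 0 = -3)
I(o, t) = 39 + 5*t (I(o, t) = (5 + t)*5 + 14 = (25 + 5*t) + 14 = 39 + 5*t)
y = 1/47 (y = 1/(50 - 3) = 1/47 ≈ 0.021277)
E(p, f) = -702/47 (E(p, f) = -15 + 3*(1/47) = -15 + 3/47 = -702/47)
sqrt(I(-43, 56) + E(30*S, -66)) = sqrt((39 + 5*56) - 702/47) = sqrt((39 + 280) - 702/47) = sqrt(319 - 702/47) = sqrt(14291/47) = sqrt(671677)/47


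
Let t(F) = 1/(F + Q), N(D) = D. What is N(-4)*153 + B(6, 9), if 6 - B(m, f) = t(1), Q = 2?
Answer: -1819/3 ≈ -606.33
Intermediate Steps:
t(F) = 1/(2 + F) (t(F) = 1/(F + 2) = 1/(2 + F))
B(m, f) = 17/3 (B(m, f) = 6 - 1/(2 + 1) = 6 - 1/3 = 6 - 1*⅓ = 6 - ⅓ = 17/3)
N(-4)*153 + B(6, 9) = -4*153 + 17/3 = -612 + 17/3 = -1819/3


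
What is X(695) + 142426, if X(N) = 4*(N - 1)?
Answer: 145202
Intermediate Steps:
X(N) = -4 + 4*N (X(N) = 4*(-1 + N) = -4 + 4*N)
X(695) + 142426 = (-4 + 4*695) + 142426 = (-4 + 2780) + 142426 = 2776 + 142426 = 145202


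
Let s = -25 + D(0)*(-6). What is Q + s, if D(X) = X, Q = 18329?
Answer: 18304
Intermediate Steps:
s = -25 (s = -25 + 0*(-6) = -25 + 0 = -25)
Q + s = 18329 - 25 = 18304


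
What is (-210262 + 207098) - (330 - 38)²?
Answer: -88428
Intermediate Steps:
(-210262 + 207098) - (330 - 38)² = -3164 - 1*292² = -3164 - 1*85264 = -3164 - 85264 = -88428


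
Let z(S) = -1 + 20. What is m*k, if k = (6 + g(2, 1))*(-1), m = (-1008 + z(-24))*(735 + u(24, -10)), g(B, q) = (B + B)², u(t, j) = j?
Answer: 15774550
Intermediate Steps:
z(S) = 19
g(B, q) = 4*B² (g(B, q) = (2*B)² = 4*B²)
m = -717025 (m = (-1008 + 19)*(735 - 10) = -989*725 = -717025)
k = -22 (k = (6 + 4*2²)*(-1) = (6 + 4*4)*(-1) = (6 + 16)*(-1) = 22*(-1) = -22)
m*k = -717025*(-22) = 15774550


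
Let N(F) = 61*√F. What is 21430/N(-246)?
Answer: -10715*I*√246/7503 ≈ -22.399*I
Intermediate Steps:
21430/N(-246) = 21430/((61*√(-246))) = 21430/((61*(I*√246))) = 21430/((61*I*√246)) = 21430*(-I*√246/15006) = -10715*I*√246/7503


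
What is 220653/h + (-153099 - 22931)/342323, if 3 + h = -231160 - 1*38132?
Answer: -40979531923/30728624095 ≈ -1.3336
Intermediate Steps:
h = -269295 (h = -3 + (-231160 - 1*38132) = -3 + (-231160 - 38132) = -3 - 269292 = -269295)
220653/h + (-153099 - 22931)/342323 = 220653/(-269295) + (-153099 - 22931)/342323 = 220653*(-1/269295) - 176030*1/342323 = -73551/89765 - 176030/342323 = -40979531923/30728624095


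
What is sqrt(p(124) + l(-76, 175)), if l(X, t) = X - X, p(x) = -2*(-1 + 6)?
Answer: I*sqrt(10) ≈ 3.1623*I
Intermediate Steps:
p(x) = -10 (p(x) = -2*5 = -10)
l(X, t) = 0
sqrt(p(124) + l(-76, 175)) = sqrt(-10 + 0) = sqrt(-10) = I*sqrt(10)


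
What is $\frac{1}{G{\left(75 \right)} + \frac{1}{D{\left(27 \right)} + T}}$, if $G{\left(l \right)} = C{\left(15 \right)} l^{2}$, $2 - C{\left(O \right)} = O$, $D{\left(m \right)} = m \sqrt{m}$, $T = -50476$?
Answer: $- \frac{186308379101101}{13623800225459068126} + \frac{81 \sqrt{3}}{13623800225459068126} \approx -1.3675 \cdot 10^{-5}$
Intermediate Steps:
$D{\left(m \right)} = m^{\frac{3}{2}}$
$C{\left(O \right)} = 2 - O$
$G{\left(l \right)} = - 13 l^{2}$ ($G{\left(l \right)} = \left(2 - 15\right) l^{2} = - 13 l^{2}$)
$\frac{1}{G{\left(75 \right)} + \frac{1}{D{\left(27 \right)} + T}} = \frac{1}{- 13 \cdot 75^{2} + \frac{1}{27^{\frac{3}{2}} - 50476}} = \frac{1}{\left(-13\right) 5625 + \frac{1}{81 \sqrt{3} - 50476}} = \frac{1}{-73125 + \frac{1}{-50476 + 81 \sqrt{3}}}$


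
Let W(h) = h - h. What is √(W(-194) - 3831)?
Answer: I*√3831 ≈ 61.895*I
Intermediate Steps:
W(h) = 0
√(W(-194) - 3831) = √(0 - 3831) = √(-3831) = I*√3831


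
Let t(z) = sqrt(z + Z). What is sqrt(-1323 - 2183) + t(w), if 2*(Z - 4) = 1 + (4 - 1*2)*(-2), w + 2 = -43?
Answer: I*(sqrt(3506) + sqrt(170)/2) ≈ 65.731*I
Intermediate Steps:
w = -45 (w = -2 - 43 = -45)
Z = 5/2 (Z = 4 + (1 + (4 - 1*2)*(-2))/2 = 4 + (1 + (4 - 2)*(-2))/2 = 4 + (1 + 2*(-2))/2 = 4 + (1 - 4)/2 = 4 + (1/2)*(-3) = 4 - 3/2 = 5/2 ≈ 2.5000)
t(z) = sqrt(5/2 + z) (t(z) = sqrt(z + 5/2) = sqrt(5/2 + z))
sqrt(-1323 - 2183) + t(w) = sqrt(-1323 - 2183) + sqrt(10 + 4*(-45))/2 = sqrt(-3506) + sqrt(10 - 180)/2 = I*sqrt(3506) + sqrt(-170)/2 = I*sqrt(3506) + (I*sqrt(170))/2 = I*sqrt(3506) + I*sqrt(170)/2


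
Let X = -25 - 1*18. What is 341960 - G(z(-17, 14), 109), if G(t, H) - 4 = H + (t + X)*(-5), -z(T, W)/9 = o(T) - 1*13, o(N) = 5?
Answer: 341992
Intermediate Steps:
X = -43 (X = -25 - 18 = -43)
z(T, W) = 72 (z(T, W) = -9*(5 - 1*13) = -9*(5 - 13) = -9*(-8) = 72)
G(t, H) = 219 + H - 5*t (G(t, H) = 4 + (H + (t - 43)*(-5)) = 4 + (H + (-43 + t)*(-5)) = 4 + (H + (215 - 5*t)) = 4 + (215 + H - 5*t) = 219 + H - 5*t)
341960 - G(z(-17, 14), 109) = 341960 - (219 + 109 - 5*72) = 341960 - (219 + 109 - 360) = 341960 - 1*(-32) = 341960 + 32 = 341992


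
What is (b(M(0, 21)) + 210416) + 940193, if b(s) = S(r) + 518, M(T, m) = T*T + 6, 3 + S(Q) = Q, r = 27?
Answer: 1151151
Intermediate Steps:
S(Q) = -3 + Q
M(T, m) = 6 + T² (M(T, m) = T² + 6 = 6 + T²)
b(s) = 542 (b(s) = (-3 + 27) + 518 = 24 + 518 = 542)
(b(M(0, 21)) + 210416) + 940193 = (542 + 210416) + 940193 = 210958 + 940193 = 1151151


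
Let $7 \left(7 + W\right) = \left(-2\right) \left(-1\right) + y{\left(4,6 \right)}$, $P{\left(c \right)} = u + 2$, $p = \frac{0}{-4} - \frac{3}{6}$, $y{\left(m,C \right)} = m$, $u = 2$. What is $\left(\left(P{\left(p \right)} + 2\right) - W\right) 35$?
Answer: $425$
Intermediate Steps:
$p = - \frac{1}{2}$ ($p = 0 \left(- \frac{1}{4}\right) - \frac{1}{2} = 0 - \frac{1}{2} = - \frac{1}{2} \approx -0.5$)
$P{\left(c \right)} = 4$ ($P{\left(c \right)} = 2 + 2 = 4$)
$W = - \frac{43}{7}$ ($W = -7 + \frac{\left(-2\right) \left(-1\right) + 4}{7} = -7 + \frac{2 + 4}{7} = -7 + \frac{1}{7} \cdot 6 = -7 + \frac{6}{7} = - \frac{43}{7} \approx -6.1429$)
$\left(\left(P{\left(p \right)} + 2\right) - W\right) 35 = \left(\left(4 + 2\right) - - \frac{43}{7}\right) 35 = \left(6 + \frac{43}{7}\right) 35 = \frac{85}{7} \cdot 35 = 425$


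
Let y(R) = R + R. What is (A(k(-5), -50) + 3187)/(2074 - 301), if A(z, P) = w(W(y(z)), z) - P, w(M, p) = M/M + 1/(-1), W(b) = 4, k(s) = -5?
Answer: 1079/591 ≈ 1.8257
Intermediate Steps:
y(R) = 2*R
w(M, p) = 0 (w(M, p) = 1 + 1*(-1) = 1 - 1 = 0)
A(z, P) = -P (A(z, P) = 0 - P = -P)
(A(k(-5), -50) + 3187)/(2074 - 301) = (-1*(-50) + 3187)/(2074 - 301) = (50 + 3187)/1773 = 3237*(1/1773) = 1079/591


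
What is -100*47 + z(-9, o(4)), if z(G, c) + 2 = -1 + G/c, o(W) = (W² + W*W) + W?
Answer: -18813/4 ≈ -4703.3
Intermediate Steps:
o(W) = W + 2*W² (o(W) = (W² + W²) + W = 2*W² + W = W + 2*W²)
z(G, c) = -3 + G/c (z(G, c) = -2 + (-1 + G/c) = -3 + G/c)
-100*47 + z(-9, o(4)) = -100*47 + (-3 - 9*1/(4*(1 + 2*4))) = -4700 + (-3 - 9*1/(4*(1 + 8))) = -4700 + (-3 - 9/(4*9)) = -4700 + (-3 - 9/36) = -4700 + (-3 - 9*1/36) = -4700 + (-3 - ¼) = -4700 - 13/4 = -18813/4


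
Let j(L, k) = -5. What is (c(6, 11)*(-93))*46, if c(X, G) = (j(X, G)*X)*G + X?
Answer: 1386072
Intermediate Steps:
c(X, G) = X - 5*G*X (c(X, G) = (-5*X)*G + X = -5*G*X + X = X - 5*G*X)
(c(6, 11)*(-93))*46 = ((6*(1 - 5*11))*(-93))*46 = ((6*(1 - 55))*(-93))*46 = ((6*(-54))*(-93))*46 = -324*(-93)*46 = 30132*46 = 1386072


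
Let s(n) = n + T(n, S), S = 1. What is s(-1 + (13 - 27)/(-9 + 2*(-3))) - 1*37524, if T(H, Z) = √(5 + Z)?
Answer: -562861/15 + √6 ≈ -37522.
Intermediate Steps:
s(n) = n + √6 (s(n) = n + √(5 + 1) = n + √6)
s(-1 + (13 - 27)/(-9 + 2*(-3))) - 1*37524 = ((-1 + (13 - 27)/(-9 + 2*(-3))) + √6) - 1*37524 = ((-1 - 14/(-9 - 6)) + √6) - 37524 = ((-1 - 14/(-15)) + √6) - 37524 = ((-1 - 14*(-1/15)) + √6) - 37524 = ((-1 + 14/15) + √6) - 37524 = (-1/15 + √6) - 37524 = -562861/15 + √6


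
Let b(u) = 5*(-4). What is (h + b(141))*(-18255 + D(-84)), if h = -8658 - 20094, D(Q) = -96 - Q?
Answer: 525578124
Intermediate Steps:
b(u) = -20
h = -28752
(h + b(141))*(-18255 + D(-84)) = (-28752 - 20)*(-18255 + (-96 - 1*(-84))) = -28772*(-18255 + (-96 + 84)) = -28772*(-18255 - 12) = -28772*(-18267) = 525578124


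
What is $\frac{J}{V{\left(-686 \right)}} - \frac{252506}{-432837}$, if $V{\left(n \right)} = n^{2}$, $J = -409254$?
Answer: $- \frac{29155980011}{101845680426} \approx -0.28628$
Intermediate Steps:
$\frac{J}{V{\left(-686 \right)}} - \frac{252506}{-432837} = - \frac{409254}{\left(-686\right)^{2}} - \frac{252506}{-432837} = - \frac{409254}{470596} - - \frac{252506}{432837} = \left(-409254\right) \frac{1}{470596} + \frac{252506}{432837} = - \frac{204627}{235298} + \frac{252506}{432837} = - \frac{29155980011}{101845680426}$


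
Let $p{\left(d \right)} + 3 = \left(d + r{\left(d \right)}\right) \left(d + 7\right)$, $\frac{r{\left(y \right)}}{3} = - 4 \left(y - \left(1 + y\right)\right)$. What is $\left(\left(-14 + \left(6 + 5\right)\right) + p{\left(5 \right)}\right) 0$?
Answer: $0$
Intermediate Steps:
$r{\left(y \right)} = 12$ ($r{\left(y \right)} = 3 \left(- 4 \left(y - \left(1 + y\right)\right)\right) = 3 \left(\left(-4\right) \left(-1\right)\right) = 3 \cdot 4 = 12$)
$p{\left(d \right)} = -3 + \left(7 + d\right) \left(12 + d\right)$ ($p{\left(d \right)} = -3 + \left(d + 12\right) \left(d + 7\right) = -3 + \left(12 + d\right) \left(7 + d\right) = -3 + \left(7 + d\right) \left(12 + d\right)$)
$\left(\left(-14 + \left(6 + 5\right)\right) + p{\left(5 \right)}\right) 0 = \left(\left(-14 + \left(6 + 5\right)\right) + \left(81 + 5^{2} + 19 \cdot 5\right)\right) 0 = \left(\left(-14 + 11\right) + \left(81 + 25 + 95\right)\right) 0 = \left(-3 + 201\right) 0 = 198 \cdot 0 = 0$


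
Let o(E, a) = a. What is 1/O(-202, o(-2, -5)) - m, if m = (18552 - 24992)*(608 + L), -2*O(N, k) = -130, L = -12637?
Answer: -5035339399/65 ≈ -7.7467e+7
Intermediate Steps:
O(N, k) = 65 (O(N, k) = -½*(-130) = 65)
m = 77466760 (m = (18552 - 24992)*(608 - 12637) = -6440*(-12029) = 77466760)
1/O(-202, o(-2, -5)) - m = 1/65 - 1*77466760 = 1/65 - 77466760 = -5035339399/65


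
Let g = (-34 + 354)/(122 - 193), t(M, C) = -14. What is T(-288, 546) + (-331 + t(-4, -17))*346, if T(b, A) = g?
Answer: -8475590/71 ≈ -1.1937e+5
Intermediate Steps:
g = -320/71 (g = 320/(-71) = 320*(-1/71) = -320/71 ≈ -4.5070)
T(b, A) = -320/71
T(-288, 546) + (-331 + t(-4, -17))*346 = -320/71 + (-331 - 14)*346 = -320/71 - 345*346 = -320/71 - 119370 = -8475590/71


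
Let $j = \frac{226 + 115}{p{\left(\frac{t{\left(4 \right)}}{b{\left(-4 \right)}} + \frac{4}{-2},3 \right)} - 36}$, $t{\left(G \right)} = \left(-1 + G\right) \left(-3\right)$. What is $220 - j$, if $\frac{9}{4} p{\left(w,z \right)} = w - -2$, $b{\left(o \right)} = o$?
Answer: $\frac{8041}{35} \approx 229.74$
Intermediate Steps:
$t{\left(G \right)} = 3 - 3 G$
$p{\left(w,z \right)} = \frac{8}{9} + \frac{4 w}{9}$ ($p{\left(w,z \right)} = \frac{4 \left(w - -2\right)}{9} = \frac{4 \left(w + 2\right)}{9} = \frac{4 \left(2 + w\right)}{9} = \frac{8}{9} + \frac{4 w}{9}$)
$j = - \frac{341}{35}$ ($j = \frac{226 + 115}{\left(\frac{8}{9} + \frac{4 \left(\frac{3 - 12}{-4} + \frac{4}{-2}\right)}{9}\right) - 36} = \frac{341}{\left(\frac{8}{9} + \frac{4 \left(\left(3 - 12\right) \left(- \frac{1}{4}\right) + 4 \left(- \frac{1}{2}\right)\right)}{9}\right) - 36} = \frac{341}{\left(\frac{8}{9} + \frac{4 \left(\left(-9\right) \left(- \frac{1}{4}\right) - 2\right)}{9}\right) - 36} = \frac{341}{\left(\frac{8}{9} + \frac{4 \left(\frac{9}{4} - 2\right)}{9}\right) - 36} = \frac{341}{\left(\frac{8}{9} + \frac{4}{9} \cdot \frac{1}{4}\right) - 36} = \frac{341}{\left(\frac{8}{9} + \frac{1}{9}\right) - 36} = \frac{341}{1 - 36} = \frac{341}{-35} = 341 \left(- \frac{1}{35}\right) = - \frac{341}{35} \approx -9.7429$)
$220 - j = 220 - - \frac{341}{35} = 220 + \frac{341}{35} = \frac{8041}{35}$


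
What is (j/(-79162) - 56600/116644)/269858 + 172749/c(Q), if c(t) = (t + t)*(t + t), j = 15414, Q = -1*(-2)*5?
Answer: 26903576402369198761/62295183322235600 ≈ 431.87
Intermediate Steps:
Q = 10 (Q = 2*5 = 10)
c(t) = 4*t² (c(t) = (2*t)*(2*t) = 4*t²)
(j/(-79162) - 56600/116644)/269858 + 172749/c(Q) = (15414/(-79162) - 56600/116644)/269858 + 172749/((4*10²)) = (15414*(-1/79162) - 56600*1/116644)*(1/269858) + 172749/((4*100)) = (-7707/39581 - 14150/29161)*(1/269858) + 172749/400 = -784814977/1154221541*1/269858 + 172749*(1/400) = -784814977/311475916611178 + 172749/400 = 26903576402369198761/62295183322235600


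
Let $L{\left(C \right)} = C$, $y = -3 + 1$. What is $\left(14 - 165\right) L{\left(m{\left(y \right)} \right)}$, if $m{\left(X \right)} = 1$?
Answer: $-151$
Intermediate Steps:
$y = -2$
$\left(14 - 165\right) L{\left(m{\left(y \right)} \right)} = \left(14 - 165\right) 1 = \left(-151\right) 1 = -151$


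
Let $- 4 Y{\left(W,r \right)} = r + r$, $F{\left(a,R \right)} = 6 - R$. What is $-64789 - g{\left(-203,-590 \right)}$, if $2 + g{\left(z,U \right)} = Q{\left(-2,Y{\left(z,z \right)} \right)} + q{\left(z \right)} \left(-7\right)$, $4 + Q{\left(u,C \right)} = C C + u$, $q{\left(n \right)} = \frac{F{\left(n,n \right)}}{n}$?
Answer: $- \frac{8710493}{116} \approx -75091.0$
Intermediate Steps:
$q{\left(n \right)} = \frac{6 - n}{n}$
$Y{\left(W,r \right)} = - \frac{r}{2}$ ($Y{\left(W,r \right)} = - \frac{r + r}{4} = - \frac{2 r}{4} = - \frac{r}{2}$)
$Q{\left(u,C \right)} = -4 + u + C^{2}$ ($Q{\left(u,C \right)} = -4 + \left(C C + u\right) = -4 + \left(C^{2} + u\right) = -4 + \left(u + C^{2}\right) = -4 + u + C^{2}$)
$g{\left(z,U \right)} = -8 + \frac{z^{2}}{4} - \frac{7 \left(6 - z\right)}{z}$ ($g{\left(z,U \right)} = -2 - \left(6 - \frac{z^{2}}{4} - \frac{6 - z}{z} \left(-7\right)\right) = -2 - \left(6 - \frac{z^{2}}{4} + \frac{7 \left(6 - z\right)}{z}\right) = -8 + \frac{z^{2}}{4} - \frac{7 \left(6 - z\right)}{z}$)
$-64789 - g{\left(-203,-590 \right)} = -64789 - \frac{-42 - -203 + \frac{\left(-203\right)^{3}}{4}}{-203} = -64789 - - \frac{-42 + 203 + \frac{1}{4} \left(-8365427\right)}{203} = -64789 - - \frac{-42 + 203 - \frac{8365427}{4}}{203} = -64789 - \left(- \frac{1}{203}\right) \left(- \frac{8364783}{4}\right) = -64789 - \frac{1194969}{116} = - \frac{8710493}{116}$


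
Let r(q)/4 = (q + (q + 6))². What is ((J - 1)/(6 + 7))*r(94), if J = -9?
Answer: -1505440/13 ≈ -1.1580e+5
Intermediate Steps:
r(q) = 4*(6 + 2*q)² (r(q) = 4*(q + (q + 6))² = 4*(q + (6 + q))² = 4*(6 + 2*q)²)
((J - 1)/(6 + 7))*r(94) = ((-9 - 1)/(6 + 7))*(16*(3 + 94)²) = (-10/13)*(16*97²) = (-10*1/13)*(16*9409) = -10/13*150544 = -1505440/13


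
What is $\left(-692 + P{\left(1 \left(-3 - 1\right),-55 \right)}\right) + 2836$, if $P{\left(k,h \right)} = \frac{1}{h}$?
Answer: $\frac{117919}{55} \approx 2144.0$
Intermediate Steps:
$\left(-692 + P{\left(1 \left(-3 - 1\right),-55 \right)}\right) + 2836 = \left(-692 + \frac{1}{-55}\right) + 2836 = \left(-692 - \frac{1}{55}\right) + 2836 = - \frac{38061}{55} + 2836 = \frac{117919}{55}$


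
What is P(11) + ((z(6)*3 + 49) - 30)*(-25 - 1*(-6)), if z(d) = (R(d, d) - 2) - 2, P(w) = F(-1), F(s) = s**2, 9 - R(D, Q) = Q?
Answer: -303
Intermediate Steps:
R(D, Q) = 9 - Q
P(w) = 1 (P(w) = (-1)**2 = 1)
z(d) = 5 - d (z(d) = ((9 - d) - 2) - 2 = (7 - d) - 2 = 5 - d)
P(11) + ((z(6)*3 + 49) - 30)*(-25 - 1*(-6)) = 1 + (((5 - 1*6)*3 + 49) - 30)*(-25 - 1*(-6)) = 1 + (((5 - 6)*3 + 49) - 30)*(-25 + 6) = 1 + ((-1*3 + 49) - 30)*(-19) = 1 + ((-3 + 49) - 30)*(-19) = 1 + (46 - 30)*(-19) = 1 + 16*(-19) = 1 - 304 = -303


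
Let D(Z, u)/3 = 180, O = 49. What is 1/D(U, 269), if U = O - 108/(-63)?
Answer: 1/540 ≈ 0.0018519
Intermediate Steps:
U = 355/7 (U = 49 - 108/(-63) = 49 - 108*(-1)/63 = 49 - 1*(-12/7) = 49 + 12/7 = 355/7 ≈ 50.714)
D(Z, u) = 540 (D(Z, u) = 3*180 = 540)
1/D(U, 269) = 1/540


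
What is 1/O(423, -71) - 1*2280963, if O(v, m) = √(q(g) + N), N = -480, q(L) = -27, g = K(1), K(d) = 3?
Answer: -2280963 - I*√3/39 ≈ -2.281e+6 - 0.044412*I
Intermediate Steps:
g = 3
O(v, m) = 13*I*√3 (O(v, m) = √(-27 - 480) = √(-507) = 13*I*√3)
1/O(423, -71) - 1*2280963 = 1/(13*I*√3) - 1*2280963 = -I*√3/39 - 2280963 = -2280963 - I*√3/39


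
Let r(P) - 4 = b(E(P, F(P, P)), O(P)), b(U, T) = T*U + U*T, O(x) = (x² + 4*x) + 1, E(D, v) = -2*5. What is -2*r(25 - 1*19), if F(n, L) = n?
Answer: 2432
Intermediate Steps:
E(D, v) = -10
O(x) = 1 + x² + 4*x
b(U, T) = 2*T*U (b(U, T) = T*U + T*U = 2*T*U)
r(P) = -16 - 80*P - 20*P² (r(P) = 4 + 2*(1 + P² + 4*P)*(-10) = 4 + (-20 - 80*P - 20*P²) = -16 - 80*P - 20*P²)
-2*r(25 - 1*19) = -2*(-16 - 80*(25 - 1*19) - 20*(25 - 1*19)²) = -2*(-16 - 80*(25 - 19) - 20*(25 - 19)²) = -2*(-16 - 80*6 - 20*6²) = -2*(-16 - 480 - 20*36) = -2*(-16 - 480 - 720) = -2*(-1216) = 2432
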